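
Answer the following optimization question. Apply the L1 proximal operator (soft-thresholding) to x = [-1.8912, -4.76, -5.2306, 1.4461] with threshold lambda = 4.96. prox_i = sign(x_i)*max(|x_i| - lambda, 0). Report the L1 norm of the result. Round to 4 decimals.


Soft-thresholding with lambda = 4.96:
prox(-1.8912) = sign(-1.8912)*max(|-1.8912| - 4.96, 0) = 0.0
prox(-4.76) = sign(-4.76)*max(|-4.76| - 4.96, 0) = 0.0
prox(-5.2306) = sign(-5.2306)*max(|-5.2306| - 4.96, 0) = -0.2706
prox(1.4461) = sign(1.4461)*max(|1.4461| - 4.96, 0) = 0.0
prox(x) = [0.0, 0.0, -0.2706, 0.0]
||prox(x)||_1 = 0.0 + 0.0 + 0.2706 + 0.0 = 0.2706


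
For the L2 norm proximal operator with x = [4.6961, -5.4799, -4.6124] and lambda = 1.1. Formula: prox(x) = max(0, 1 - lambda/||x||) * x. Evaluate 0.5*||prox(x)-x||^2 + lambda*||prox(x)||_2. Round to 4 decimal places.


Step 1: Compute ||x||.
||x|| = 8.5649
Step 2: Compute scaling factor.
scale = max(0, 1 - 1.1/8.5649) = 0.8716
Step 3: prox(x) = [4.093, -4.7761, -4.02]
||prox(x)|| = 7.4649
Step 4: Proximal objective.
0.5*||prox-x||^2 = 0.605
lambda*||prox|| = 8.2114
Total = 8.8164


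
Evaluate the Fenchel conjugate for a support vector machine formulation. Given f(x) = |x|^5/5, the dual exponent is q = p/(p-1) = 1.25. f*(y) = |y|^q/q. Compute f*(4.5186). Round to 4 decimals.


The conjugate exponent q satisfies 1/p + 1/q = 1.
p = 5, so q = 5/(5 - 1) = 1.25
|y|^q = 4.5186^1.25 = 6.588
f*(4.5186) = 6.588 / 1.25 = 5.2704


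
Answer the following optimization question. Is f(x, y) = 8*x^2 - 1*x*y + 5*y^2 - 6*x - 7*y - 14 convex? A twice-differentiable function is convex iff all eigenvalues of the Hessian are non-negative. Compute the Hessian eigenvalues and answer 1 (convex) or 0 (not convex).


The Hessian of f(x,y) = 8*x^2 - 1*x*y + 5*y^2 - 6*x - 7*y - 14 is:
H = [[16, -1], [-1, 10]]
Trace = 16 + 10 = 26
Determinant = 16*10 - (-1)^2 = 159
Discriminant = (26)^2 - 4*159 = 40.0
Eigenvalues: lambda_1 = 9.8377, lambda_2 = 16.1623
The function is convex.

1


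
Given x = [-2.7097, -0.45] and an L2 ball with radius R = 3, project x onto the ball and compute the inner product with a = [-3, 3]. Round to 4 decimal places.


Step 1: Compute ||x|| (intermediates to 6 decimals).
||x|| = sqrt((-2.7097)^2 + (-0.45)^2) = 2.746812
Step 2: Project.
Since ||x|| <= R, proj = x (no scaling needed).
proj(x) = [-2.7097, -0.45]
Step 3: Dot product.
a^T * proj(x) = -3*(-2.7097) + 3*(-0.45) = 6.7791


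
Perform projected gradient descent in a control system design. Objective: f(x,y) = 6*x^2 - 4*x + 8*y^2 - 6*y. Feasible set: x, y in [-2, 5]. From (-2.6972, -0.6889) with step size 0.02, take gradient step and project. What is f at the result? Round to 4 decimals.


Step 1: Compute gradient at (-2.6972, -0.6889).
grad_x = 2*6*-2.6972 - 4 = -36.3664
grad_y = 2*8*-0.6889 - 6 = -17.0224
Step 2: Gradient step.
x_raw = -2.6972 - 0.02*-36.3664 = -1.9699
y_raw = -0.6889 - 0.02*-17.0224 = -0.3485
Step 3: Project onto [-2, 5].
x_proj = clip(-1.9699) = -1.9699
y_proj = clip(-0.3485) = -0.3485
Step 4: Evaluate f.
f(-1.9699, -0.3485) = 34.2239


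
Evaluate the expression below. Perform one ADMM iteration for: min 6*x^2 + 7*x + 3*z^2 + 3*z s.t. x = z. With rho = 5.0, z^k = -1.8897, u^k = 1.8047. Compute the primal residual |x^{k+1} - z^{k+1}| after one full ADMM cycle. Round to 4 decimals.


ADMM iteration with rho = 5.0, z^k = -1.8897, u^k = 1.8047
Step 1: x-update.
Minimize 6*x^2 + 7*x + (5.0/2)*(x + 1.8897 + 1.8047)^2
FOC: (2*6 + 5.0)*x = -7 + 5.0*(-1.8897 - 1.8047)
x^{k+1} = -1.4984
Step 2: z-update.
Minimize 3*z^2 + 3*z + (5.0/2)*(-1.4984 - z + 1.8047)^2
FOC: (2*3 + 5.0)*z = -3 + 5.0*(-1.4984 + 1.8047)
z^{k+1} = -0.1335
Step 3: u-update.
u^{k+1} = 1.8047 - 1.4984 + 0.1335 = 0.4398
Step 4: Primal residual = |-1.4984 + 0.1335| = 1.3649


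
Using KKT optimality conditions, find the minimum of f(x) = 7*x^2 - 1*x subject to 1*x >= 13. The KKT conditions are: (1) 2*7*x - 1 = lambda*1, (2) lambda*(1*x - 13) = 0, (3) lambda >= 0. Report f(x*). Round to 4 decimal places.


Step 1: Try lambda = 0 (constraint inactive).
x_unc = 1/(2*7) = 0.0714
Check: 1*0.0714 = 0.0714 < 13 -- violated!
Step 2: Constraint must be active: 1*x = 13
x* = 13/1 = 13.0
lambda = (2*7*13.0 - 1)/1 = 181.0
Step 3: Compute optimal value.
f(x*) = 7*13.0^2 - 1*13.0 = 1170.0


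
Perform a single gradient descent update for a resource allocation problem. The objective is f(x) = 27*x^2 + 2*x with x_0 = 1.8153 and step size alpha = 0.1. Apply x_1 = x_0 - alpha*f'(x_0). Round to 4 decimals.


We compute the gradient at x_0 and apply the update.
f'(x) = 54*x + 2
f'(1.8153) = 54*1.8153 + 2 = 100.0262
x_1 = 1.8153 - 0.1*100.0262 = -8.1873


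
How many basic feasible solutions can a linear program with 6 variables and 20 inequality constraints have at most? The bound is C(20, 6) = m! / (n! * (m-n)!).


Each vertex corresponds to some choice of n active constraints out of m, so the number of vertices is at most C(m, n) = m! / (n!(m-n)!).
m = 20, n = 6
Numerator: 20 * 19 * 18 * 17 * 16 * 15
Denominator: 6! = 720
C(20, 6) = 38760


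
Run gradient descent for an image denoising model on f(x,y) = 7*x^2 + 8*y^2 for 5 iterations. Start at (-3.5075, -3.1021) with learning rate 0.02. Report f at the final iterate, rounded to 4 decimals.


Gradient descent on f(x,y) = 7*x^2 + 8*y^2.
Starting point: (-3.5075, -3.1021), alpha = 0.02
Step 1: grad_x = 2*7*-3.5075 = -49.105, grad_y = 2*8*-3.1021 = -49.6336
  x_1 = -3.5075 - 0.02*-49.105 = -2.5254
  y_1 = -3.1021 - 0.02*-49.6336 = -2.1094
Step 2: grad_x = 2*7*-2.5254 = -35.3556, grad_y = 2*8*-2.1094 = -33.7508
  x_2 = -2.5254 - 0.02*-35.3556 = -1.8183
  y_2 = -2.1094 - 0.02*-33.7508 = -1.4344
Step 3: grad_x = 2*7*-1.8183 = -25.456, grad_y = 2*8*-1.4344 = -22.9506
  x_3 = -1.8183 - 0.02*-25.456 = -1.3092
  y_3 = -1.4344 - 0.02*-22.9506 = -0.9754
Step 4: grad_x = 2*7*-1.3092 = -18.3283, grad_y = 2*8*-0.9754 = -15.6064
  x_4 = -1.3092 - 0.02*-18.3283 = -0.9426
  y_4 = -0.9754 - 0.02*-15.6064 = -0.6633
Step 5: grad_x = 2*7*-0.9426 = -13.1964, grad_y = 2*8*-0.6633 = -10.6123
  x_5 = -0.9426 - 0.02*-13.1964 = -0.6787
  y_5 = -0.6633 - 0.02*-10.6123 = -0.451
f(-0.6787, -0.451) = 7*(-0.6787)^2 + 8*(-0.451)^2 = 4.8516


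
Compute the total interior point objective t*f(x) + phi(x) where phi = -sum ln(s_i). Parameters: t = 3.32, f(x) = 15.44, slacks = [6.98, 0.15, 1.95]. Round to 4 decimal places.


Step 1: Compute log-barrier.
ln values: [1.943, -1.8971, 0.6678]
phi = -(1.943 - 1.8971 + 0.6678) = -0.7138
Step 2: Compute augmented objective.
t*f(x) = 3.32*15.44 = 51.2608
Total = 51.2608 - 0.7138 = 50.547


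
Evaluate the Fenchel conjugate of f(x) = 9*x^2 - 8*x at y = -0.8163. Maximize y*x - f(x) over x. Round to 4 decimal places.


f*(y) = sup_x {y*x - a*x^2 - b*x} = sup_x {(y-b)*x - a*x^2}
FOC: (y - b) - 2a*x = 0 => x* = (y - b)/(2a)
x* = (-0.8163 + 8)/(2*9) = 0.3991
f*(-0.8163) = (y-b)^2/(4a) = (-0.8163 + 8)^2/(4*9)
= 51.6055/36 = 1.4335


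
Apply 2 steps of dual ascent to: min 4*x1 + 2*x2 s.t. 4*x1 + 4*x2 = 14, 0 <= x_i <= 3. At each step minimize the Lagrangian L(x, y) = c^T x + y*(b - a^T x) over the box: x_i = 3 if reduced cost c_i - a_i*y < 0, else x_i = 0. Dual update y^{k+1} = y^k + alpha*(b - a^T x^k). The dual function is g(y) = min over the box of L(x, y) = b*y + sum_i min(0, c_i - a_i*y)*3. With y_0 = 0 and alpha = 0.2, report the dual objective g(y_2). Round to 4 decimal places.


Dual ascent for LP: min 4*x1 + 2*x2, 4*x1 + 4*x2 = 14, 0 <= x_i <= 3
Step 1: y^k = 0.0, reduced costs: (4.0, 2.0)
  x^k = (0.0, 0.0), subgradient = b - a^T x = 14.0
  y^{k+1} = 0.0 + 0.2*14.0 = 2.8
Step 2: y^k = 2.8, reduced costs: (-7.2, -9.2)
  x^k = (3.0, 3.0), subgradient = b - a^T x = -10.0
  y^{k+1} = 2.8 + 0.2*-10.0 = 0.8
Dual objective at y_2 = 0.8: reduced costs (0.8, -1.2), box minimizer x = (0.0, 3.0)
g(y_2) = b*y + (c1 - a1*y)*x1 + (c2 - a2*y)*x2 = 14*0.8 + 0.8*0.0 + (-1.2)*3.0 = 11.2 + 0.0 - 3.6 = 7.6


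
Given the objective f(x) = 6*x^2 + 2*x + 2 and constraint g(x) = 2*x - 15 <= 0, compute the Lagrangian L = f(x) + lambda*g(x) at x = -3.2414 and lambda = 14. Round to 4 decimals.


Step 1: Evaluate f(x).
f(-3.2414) = 6*(-3.2414)^2 + 2*(-3.2414) + 2 = 58.5572
Step 2: Evaluate g(x).
g(-3.2414) = 2*-3.2414 - 15 = -21.4828
Step 3: Compute Lagrangian.
L = 58.5572 + 14*-21.4828 = -242.202


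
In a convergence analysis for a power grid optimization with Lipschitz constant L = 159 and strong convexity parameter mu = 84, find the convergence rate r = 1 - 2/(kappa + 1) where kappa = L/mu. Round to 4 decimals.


Step 1: Compute the condition number.
kappa = L/mu = 159/84 = 1.8929
Step 2: Compute the convergence rate.
r = 1 - 2/(kappa + 1) = 1 - 2*mu/(L + mu) = (L - mu)/(L + mu) = 75/243 = 0.3086


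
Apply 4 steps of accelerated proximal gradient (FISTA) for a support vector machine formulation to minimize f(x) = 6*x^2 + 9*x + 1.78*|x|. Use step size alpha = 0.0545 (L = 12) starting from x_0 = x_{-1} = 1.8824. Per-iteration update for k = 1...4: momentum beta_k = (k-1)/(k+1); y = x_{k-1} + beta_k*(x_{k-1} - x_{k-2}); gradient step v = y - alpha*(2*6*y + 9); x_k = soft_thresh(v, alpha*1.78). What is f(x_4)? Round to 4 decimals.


FISTA on f(x) = 6*x^2 + 9*x + 1.78*|x|
L = 12, alpha = 0.0545
Iteration 1: beta = 0.0, y = 1.8824 + 0.0*(1.8824 - 1.8824) = 1.8824
  grad(y) = 31.5888, v = y - alpha*grad = 0.1608
  prox(v) = soft_thresh(0.1608, 0.097) = 0.0638
Iteration 2: beta = 0.3333, y = 0.0638 + 0.3333*(0.0638 - 1.8824) = -0.5424
  grad(y) = 2.4912, v = y - alpha*grad = -0.6782
  prox(v) = soft_thresh(-0.6782, 0.097) = -0.5812
Iteration 3: beta = 0.5, y = -0.5812 + 0.5*(-0.5812 - 0.0638) = -0.9036
  grad(y) = -1.8437, v = y - alpha*grad = -0.8032
  prox(v) = soft_thresh(-0.8032, 0.097) = -0.7061
Iteration 4: beta = 0.6, y = -0.7061 + 0.6*(-0.7061 + 0.5812) = -0.7811
  grad(y) = -0.3737, v = y - alpha*grad = -0.7608
  prox(v) = soft_thresh(-0.7608, 0.097) = -0.6638
f(x_4) = 6*(-0.6638)^2 + 9*(-0.6638) + 1.78*|-0.6638| = -2.1489


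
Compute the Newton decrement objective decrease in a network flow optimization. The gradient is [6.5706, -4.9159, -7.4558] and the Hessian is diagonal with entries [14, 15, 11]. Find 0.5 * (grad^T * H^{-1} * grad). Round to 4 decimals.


Step 1: H is diagonal, so H^(-1) * g = [0.4693, -0.3277, -0.6778].
Step 2: g^T H^(-1) g = sum_i g_i^2 / H_ii
  = (6.5706)^2/14 + (-4.9159)^2/15 + (-7.4558)^2/11
  = 3.0838 + 1.6111 + 5.0535 = 9.7484
Step 3: Objective decrease = 0.5 * g^T H^(-1) g = 4.8742


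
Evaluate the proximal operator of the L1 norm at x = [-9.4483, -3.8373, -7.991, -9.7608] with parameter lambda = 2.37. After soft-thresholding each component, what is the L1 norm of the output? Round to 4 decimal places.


Soft-thresholding with lambda = 2.37:
prox(-9.4483) = sign(-9.4483)*max(|-9.4483| - 2.37, 0) = -7.0783
prox(-3.8373) = sign(-3.8373)*max(|-3.8373| - 2.37, 0) = -1.4673
prox(-7.991) = sign(-7.991)*max(|-7.991| - 2.37, 0) = -5.621
prox(-9.7608) = sign(-9.7608)*max(|-9.7608| - 2.37, 0) = -7.3908
prox(x) = [-7.0783, -1.4673, -5.621, -7.3908]
||prox(x)||_1 = 7.0783 + 1.4673 + 5.621 + 7.3908 = 21.5574


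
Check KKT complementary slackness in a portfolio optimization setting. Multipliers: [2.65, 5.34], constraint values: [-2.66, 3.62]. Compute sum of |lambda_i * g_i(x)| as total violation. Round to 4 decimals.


KKT complementary slackness check:
lambda_1 * g_1 = 2.65 * -2.66 = -7.049
lambda_2 * g_2 = 5.34 * 3.62 = 19.3308
Total violation = 7.049 + 19.3308 = 26.3798


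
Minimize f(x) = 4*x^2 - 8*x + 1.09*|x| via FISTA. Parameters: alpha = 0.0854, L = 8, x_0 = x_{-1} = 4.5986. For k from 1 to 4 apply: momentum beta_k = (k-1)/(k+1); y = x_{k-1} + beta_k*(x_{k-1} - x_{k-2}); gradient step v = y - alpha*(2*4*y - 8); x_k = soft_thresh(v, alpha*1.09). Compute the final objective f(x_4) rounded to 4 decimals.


FISTA on f(x) = 4*x^2 - 8*x + 1.09*|x|
L = 8, alpha = 0.0854
Iteration 1: beta = 0.0, y = 4.5986 + 0.0*(4.5986 - 4.5986) = 4.5986
  grad(y) = 28.7888, v = y - alpha*grad = 2.14
  prox(v) = soft_thresh(2.14, 0.0931) = 2.047
Iteration 2: beta = 0.3333, y = 2.047 + 0.3333*(2.047 - 4.5986) = 1.1964
  grad(y) = 1.5712, v = y - alpha*grad = 1.0622
  prox(v) = soft_thresh(1.0622, 0.0931) = 0.9691
Iteration 3: beta = 0.5, y = 0.9691 + 0.5*(0.9691 - 2.047) = 0.4302
  grad(y) = -4.5582, v = y - alpha*grad = 0.8195
  prox(v) = soft_thresh(0.8195, 0.0931) = 0.7264
Iteration 4: beta = 0.6, y = 0.7264 + 0.6*(0.7264 - 0.9691) = 0.5808
  grad(y) = -3.3538, v = y - alpha*grad = 0.8672
  prox(v) = soft_thresh(0.8672, 0.0931) = 0.7741
f(x_4) = 4*0.7741^2 - 8*0.7741 + 1.09*|0.7741| = -2.9521


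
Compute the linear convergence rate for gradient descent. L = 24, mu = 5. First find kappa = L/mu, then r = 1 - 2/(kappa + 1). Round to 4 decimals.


Step 1: Compute the condition number.
kappa = L/mu = 24/5 = 4.8
Step 2: Compute the convergence rate.
r = 1 - 2/(kappa + 1) = 1 - 2*mu/(L + mu) = (L - mu)/(L + mu) = 19/29 = 0.6552


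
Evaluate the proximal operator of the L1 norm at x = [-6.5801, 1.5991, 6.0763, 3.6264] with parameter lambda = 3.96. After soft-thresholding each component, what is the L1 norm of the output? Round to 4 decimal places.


Soft-thresholding with lambda = 3.96:
prox(-6.5801) = sign(-6.5801)*max(|-6.5801| - 3.96, 0) = -2.6201
prox(1.5991) = sign(1.5991)*max(|1.5991| - 3.96, 0) = 0.0
prox(6.0763) = sign(6.0763)*max(|6.0763| - 3.96, 0) = 2.1163
prox(3.6264) = sign(3.6264)*max(|3.6264| - 3.96, 0) = 0.0
prox(x) = [-2.6201, 0.0, 2.1163, 0.0]
||prox(x)||_1 = 2.6201 + 0.0 + 2.1163 + 0.0 = 4.7364


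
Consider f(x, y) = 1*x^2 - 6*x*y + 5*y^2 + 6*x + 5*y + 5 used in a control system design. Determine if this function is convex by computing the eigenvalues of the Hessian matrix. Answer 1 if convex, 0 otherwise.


The Hessian of f(x,y) = 1*x^2 - 6*x*y + 5*y^2 + 6*x + 5*y + 5 is:
H = [[2, -6], [-6, 10]]
Trace = 2 + 10 = 12
Determinant = 2*10 - (-6)^2 = -16
Discriminant = (12)^2 - 4*-16 = 208.0
Eigenvalues: lambda_1 = -1.2111, lambda_2 = 13.2111
The function is not convex.

0


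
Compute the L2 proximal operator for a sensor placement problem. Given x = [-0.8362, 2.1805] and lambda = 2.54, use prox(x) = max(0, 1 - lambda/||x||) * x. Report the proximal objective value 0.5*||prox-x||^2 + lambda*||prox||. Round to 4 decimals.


Step 1: Compute ||x||.
||x|| = 2.3353
Step 2: Compute scaling factor.
scale = max(0, 1 - 2.54/2.3353) = 0.0
Step 3: prox(x) = [-0.0, 0.0]
||prox(x)|| = 0.0
Step 4: Proximal objective.
0.5*||prox-x||^2 = 2.7269
lambda*||prox|| = 0.0
Total = 2.7269


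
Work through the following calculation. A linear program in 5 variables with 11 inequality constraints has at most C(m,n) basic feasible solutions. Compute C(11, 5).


Each vertex corresponds to some choice of n active constraints out of m, so the number of vertices is at most C(m, n) = m! / (n!(m-n)!).
m = 11, n = 5
Numerator: 11 * 10 * 9 * 8 * 7
Denominator: 5! = 120
C(11, 5) = 462


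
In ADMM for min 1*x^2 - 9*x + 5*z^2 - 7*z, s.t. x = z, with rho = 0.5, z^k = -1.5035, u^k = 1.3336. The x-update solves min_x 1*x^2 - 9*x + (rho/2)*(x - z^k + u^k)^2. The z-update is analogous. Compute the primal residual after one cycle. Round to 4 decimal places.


ADMM iteration with rho = 0.5, z^k = -1.5035, u^k = 1.3336
Step 1: x-update.
Minimize 1*x^2 - 9*x + (0.5/2)*(x + 1.5035 + 1.3336)^2
FOC: (2*1 + 0.5)*x = 9 + 0.5*(-1.5035 - 1.3336)
x^{k+1} = 3.0326
Step 2: z-update.
Minimize 5*z^2 - 7*z + (0.5/2)*(3.0326 - z + 1.3336)^2
FOC: (2*5 + 0.5)*z = 7 + 0.5*(3.0326 + 1.3336)
z^{k+1} = 0.8746
Step 3: u-update.
u^{k+1} = 1.3336 + 3.0326 - 0.8746 = 3.4916
Step 4: Primal residual = |3.0326 - 0.8746| = 2.158


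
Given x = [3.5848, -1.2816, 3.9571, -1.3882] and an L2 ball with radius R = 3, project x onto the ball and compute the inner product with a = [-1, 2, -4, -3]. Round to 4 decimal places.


Step 1: Compute ||x|| (intermediates to 6 decimals).
||x|| = sqrt(3.5848^2 + (-1.2816)^2 + 3.9571^2 + (-1.3882)^2) = 5.663835
Step 2: Project.
Since ||x|| > R, scale = R/||x|| = 3/5.663835 = 0.529676, proj(x) = scale * x
proj(x) = [1.898783, -0.678833, 2.095981, -0.735296]
Step 3: Dot product.
a^T * proj(x) = -1*1.898783 + 2*(-0.678833) - 4*2.095981 - 3*(-0.735296) = -9.4345


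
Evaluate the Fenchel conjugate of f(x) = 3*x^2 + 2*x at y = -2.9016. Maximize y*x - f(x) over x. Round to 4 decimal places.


f*(y) = sup_x {y*x - a*x^2 - b*x} = sup_x {(y-b)*x - a*x^2}
FOC: (y - b) - 2a*x = 0 => x* = (y - b)/(2a)
x* = (-2.9016 - 2)/(2*3) = -0.8169
f*(-2.9016) = (y-b)^2/(4a) = (-2.9016 - 2)^2/(4*3)
= 24.0257/12 = 2.0021


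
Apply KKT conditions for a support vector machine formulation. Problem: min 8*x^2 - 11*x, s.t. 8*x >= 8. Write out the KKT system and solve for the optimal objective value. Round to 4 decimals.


Step 1: Try lambda = 0 (constraint inactive).
x_unc = 11/(2*8) = 0.6875
Check: 8*0.6875 = 5.5 < 8 -- violated!
Step 2: Constraint must be active: 8*x = 8
x* = 8/8 = 1.0
lambda = (2*8*1.0 - 11)/8 = 0.625
Step 3: Compute optimal value.
f(x*) = 8*1.0^2 - 11*1.0 = -3.0


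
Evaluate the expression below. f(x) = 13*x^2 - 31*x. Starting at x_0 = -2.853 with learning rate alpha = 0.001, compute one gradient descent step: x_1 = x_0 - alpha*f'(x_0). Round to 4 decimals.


We compute the gradient at x_0 and apply the update.
f'(x) = 26*x - 31
f'(-2.853) = 26*-2.853 - 31 = -105.178
x_1 = -2.853 - 0.001*-105.178 = -2.7478


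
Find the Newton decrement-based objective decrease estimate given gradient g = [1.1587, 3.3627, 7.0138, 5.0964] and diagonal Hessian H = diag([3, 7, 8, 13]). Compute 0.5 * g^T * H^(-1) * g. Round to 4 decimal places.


Step 1: H is diagonal, so H^(-1) * g = [0.3862, 0.4804, 0.8767, 0.392].
Step 2: g^T H^(-1) g = sum_i g_i^2 / H_ii
  = (1.1587)^2/3 + (3.3627)^2/7 + (7.0138)^2/8 + (5.0964)^2/13
  = 0.4475 + 1.6154 + 6.1492 + 1.9979 = 10.21
Step 3: Objective decrease = 0.5 * g^T H^(-1) g = 5.105


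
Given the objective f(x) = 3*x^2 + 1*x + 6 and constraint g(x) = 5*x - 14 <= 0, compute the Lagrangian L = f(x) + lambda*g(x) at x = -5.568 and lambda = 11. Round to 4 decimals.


Step 1: Evaluate f(x).
f(-5.568) = 3*(-5.568)^2 + 1*(-5.568) + 6 = 93.4399
Step 2: Evaluate g(x).
g(-5.568) = 5*-5.568 - 14 = -41.84
Step 3: Compute Lagrangian.
L = 93.4399 + 11*-41.84 = -366.8001


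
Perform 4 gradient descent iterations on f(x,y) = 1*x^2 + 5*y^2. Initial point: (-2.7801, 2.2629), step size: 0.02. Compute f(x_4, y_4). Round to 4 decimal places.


Gradient descent on f(x,y) = 1*x^2 + 5*y^2.
Starting point: (-2.7801, 2.2629), alpha = 0.02
Step 1: grad_x = 2*1*-2.7801 = -5.5602, grad_y = 2*5*2.2629 = 22.629
  x_1 = -2.7801 - 0.02*-5.5602 = -2.6689
  y_1 = 2.2629 - 0.02*22.629 = 1.8103
Step 2: grad_x = 2*1*-2.6689 = -5.3378, grad_y = 2*5*1.8103 = 18.1032
  x_2 = -2.6689 - 0.02*-5.3378 = -2.5621
  y_2 = 1.8103 - 0.02*18.1032 = 1.4483
Step 3: grad_x = 2*1*-2.5621 = -5.1243, grad_y = 2*5*1.4483 = 14.4826
  x_3 = -2.5621 - 0.02*-5.1243 = -2.4597
  y_3 = 1.4483 - 0.02*14.4826 = 1.1586
Step 4: grad_x = 2*1*-2.4597 = -4.9193, grad_y = 2*5*1.1586 = 11.586
  x_4 = -2.4597 - 0.02*-4.9193 = -2.3613
  y_4 = 1.1586 - 0.02*11.586 = 0.9269
f(-2.3613, 0.9269) = 1*(-2.3613)^2 + 5*0.9269^2 = 9.8712


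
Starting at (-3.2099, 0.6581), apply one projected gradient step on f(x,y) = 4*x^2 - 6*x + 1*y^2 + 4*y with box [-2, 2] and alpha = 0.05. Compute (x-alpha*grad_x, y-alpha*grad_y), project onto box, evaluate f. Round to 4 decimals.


Step 1: Compute gradient at (-3.2099, 0.6581).
grad_x = 2*4*-3.2099 - 6 = -31.6792
grad_y = 2*1*0.6581 + 4 = 5.3162
Step 2: Gradient step.
x_raw = -3.2099 - 0.05*-31.6792 = -1.6259
y_raw = 0.6581 - 0.05*5.3162 = 0.3923
Step 3: Project onto [-2, 2].
x_proj = clip(-1.6259) = -1.6259
y_proj = clip(0.3923) = 0.3923
Step 4: Evaluate f.
f(-1.6259, 0.3923) = 22.0534


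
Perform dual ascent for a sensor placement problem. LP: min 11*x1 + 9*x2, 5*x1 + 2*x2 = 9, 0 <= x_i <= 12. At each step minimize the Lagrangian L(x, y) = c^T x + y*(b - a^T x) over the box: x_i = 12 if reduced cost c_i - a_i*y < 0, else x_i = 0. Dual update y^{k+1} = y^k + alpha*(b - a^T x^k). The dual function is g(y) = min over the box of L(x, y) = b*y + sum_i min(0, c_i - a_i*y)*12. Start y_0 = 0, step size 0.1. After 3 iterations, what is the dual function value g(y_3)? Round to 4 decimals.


Dual ascent for LP: min 11*x1 + 9*x2, 5*x1 + 2*x2 = 9, 0 <= x_i <= 12
Step 1: y^k = 0.0, reduced costs: (11.0, 9.0)
  x^k = (0.0, 0.0), subgradient = b - a^T x = 9.0
  y^{k+1} = 0.0 + 0.1*9.0 = 0.9
Step 2: y^k = 0.9, reduced costs: (6.5, 7.2)
  x^k = (0.0, 0.0), subgradient = b - a^T x = 9.0
  y^{k+1} = 0.9 + 0.1*9.0 = 1.8
Step 3: y^k = 1.8, reduced costs: (2.0, 5.4)
  x^k = (0.0, 0.0), subgradient = b - a^T x = 9.0
  y^{k+1} = 1.8 + 0.1*9.0 = 2.7
Dual objective at y_3 = 2.7: reduced costs (-2.5, 3.6), box minimizer x = (12.0, 0.0)
g(y_3) = b*y + (c1 - a1*y)*x1 + (c2 - a2*y)*x2 = 9*2.7 + (-2.5)*12.0 + 3.6*0.0 = 24.3 - 30.0 + 0.0 = -5.7


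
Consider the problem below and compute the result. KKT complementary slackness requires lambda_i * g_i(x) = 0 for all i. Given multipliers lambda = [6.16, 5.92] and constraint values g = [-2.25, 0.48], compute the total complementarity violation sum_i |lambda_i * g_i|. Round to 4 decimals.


KKT complementary slackness check:
lambda_1 * g_1 = 6.16 * -2.25 = -13.86
lambda_2 * g_2 = 5.92 * 0.48 = 2.8416
Total violation = 13.86 + 2.8416 = 16.7016


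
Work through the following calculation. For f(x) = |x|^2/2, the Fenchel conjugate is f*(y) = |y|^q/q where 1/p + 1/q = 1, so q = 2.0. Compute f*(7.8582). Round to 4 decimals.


The conjugate exponent q satisfies 1/p + 1/q = 1.
p = 2, so q = 2/(2 - 1) = 2.0
|y|^q = 7.8582^2.0 = 61.7513
f*(7.8582) = 61.7513 / 2.0 = 30.8757


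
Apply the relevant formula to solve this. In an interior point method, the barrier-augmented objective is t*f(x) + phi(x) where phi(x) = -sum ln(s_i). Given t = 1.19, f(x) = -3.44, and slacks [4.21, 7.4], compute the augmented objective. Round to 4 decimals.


Step 1: Compute log-barrier.
ln values: [1.4375, 2.0015]
phi = -(1.4375 + 2.0015) = -3.4389
Step 2: Compute augmented objective.
t*f(x) = 1.19*-3.44 = -4.0936
Total = -4.0936 - 3.4389 = -7.5325


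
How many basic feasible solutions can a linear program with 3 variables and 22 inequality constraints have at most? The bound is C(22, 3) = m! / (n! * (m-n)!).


Each vertex corresponds to some choice of n active constraints out of m, so the number of vertices is at most C(m, n) = m! / (n!(m-n)!).
m = 22, n = 3
Numerator: 22 * 21 * 20
Denominator: 3! = 6
C(22, 3) = 1540


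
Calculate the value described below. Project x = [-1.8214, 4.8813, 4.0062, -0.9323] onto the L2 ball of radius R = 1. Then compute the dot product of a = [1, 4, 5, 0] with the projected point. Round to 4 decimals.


Step 1: Compute ||x|| (intermediates to 6 decimals).
||x|| = sqrt((-1.8214)^2 + 4.8813^2 + 4.0062^2 + (-0.9323)^2) = 6.638028
Step 2: Project.
Since ||x|| > R, scale = R/||x|| = 1/6.638028 = 0.150647, proj(x) = scale * x
proj(x) = [-0.274388, 0.735353, 0.603522, -0.140448]
Step 3: Dot product.
a^T * proj(x) = 1*(-0.274388) + 4*0.735353 + 5*0.603522 + 0*(-0.140448) = 5.6846


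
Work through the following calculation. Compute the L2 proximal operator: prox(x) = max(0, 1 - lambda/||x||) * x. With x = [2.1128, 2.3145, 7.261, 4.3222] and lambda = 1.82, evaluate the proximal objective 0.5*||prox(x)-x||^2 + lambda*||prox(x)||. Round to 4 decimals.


Step 1: Compute ||x||.
||x|| = 9.0125
Step 2: Compute scaling factor.
scale = max(0, 1 - 1.82/9.0125) = 0.7981
Step 3: prox(x) = [1.6861, 1.8471, 5.7947, 3.4494]
||prox(x)|| = 7.1925
Step 4: Proximal objective.
0.5*||prox-x||^2 = 1.6562
lambda*||prox|| = 13.0904
Total = 14.7465


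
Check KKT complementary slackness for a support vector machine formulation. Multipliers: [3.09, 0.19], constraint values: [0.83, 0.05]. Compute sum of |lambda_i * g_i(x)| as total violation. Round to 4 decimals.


KKT complementary slackness check:
lambda_1 * g_1 = 3.09 * 0.83 = 2.5647
lambda_2 * g_2 = 0.19 * 0.05 = 0.0095
Total violation = 2.5647 + 0.0095 = 2.5742


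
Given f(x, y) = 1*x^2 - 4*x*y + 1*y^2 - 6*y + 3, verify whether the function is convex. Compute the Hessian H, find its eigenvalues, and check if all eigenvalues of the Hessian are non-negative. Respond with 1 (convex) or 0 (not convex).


The Hessian of f(x,y) = 1*x^2 - 4*x*y + 1*y^2 - 6*y + 3 is:
H = [[2, -4], [-4, 2]]
Trace = 2 + 2 = 4
Determinant = 2*2 - (-4)^2 = -12
Discriminant = (4)^2 - 4*-12 = 64.0
Eigenvalues: lambda_1 = -2.0, lambda_2 = 6.0
The function is not convex.

0


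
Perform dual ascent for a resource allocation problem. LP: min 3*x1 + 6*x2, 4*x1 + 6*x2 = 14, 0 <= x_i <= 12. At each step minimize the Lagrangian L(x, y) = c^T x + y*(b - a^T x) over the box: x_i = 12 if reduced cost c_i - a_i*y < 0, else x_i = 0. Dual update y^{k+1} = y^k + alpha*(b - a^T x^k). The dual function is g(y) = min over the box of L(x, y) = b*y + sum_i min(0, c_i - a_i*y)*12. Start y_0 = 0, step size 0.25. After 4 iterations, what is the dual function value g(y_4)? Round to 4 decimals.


Dual ascent for LP: min 3*x1 + 6*x2, 4*x1 + 6*x2 = 14, 0 <= x_i <= 12
Step 1: y^k = 0.0, reduced costs: (3.0, 6.0)
  x^k = (0.0, 0.0), subgradient = b - a^T x = 14.0
  y^{k+1} = 0.0 + 0.25*14.0 = 3.5
Step 2: y^k = 3.5, reduced costs: (-11.0, -15.0)
  x^k = (12.0, 12.0), subgradient = b - a^T x = -106.0
  y^{k+1} = 3.5 + 0.25*-106.0 = -23.0
Step 3: y^k = -23.0, reduced costs: (95.0, 144.0)
  x^k = (0.0, 0.0), subgradient = b - a^T x = 14.0
  y^{k+1} = -23.0 + 0.25*14.0 = -19.5
Step 4: y^k = -19.5, reduced costs: (81.0, 123.0)
  x^k = (0.0, 0.0), subgradient = b - a^T x = 14.0
  y^{k+1} = -19.5 + 0.25*14.0 = -16.0
Dual objective at y_4 = -16.0: reduced costs (67.0, 102.0), box minimizer x = (0.0, 0.0)
g(y_4) = b*y + (c1 - a1*y)*x1 + (c2 - a2*y)*x2 = 14*(-16.0) + 67.0*0.0 + 102.0*0.0 = -224.0 + 0.0 + 0.0 = -224.0


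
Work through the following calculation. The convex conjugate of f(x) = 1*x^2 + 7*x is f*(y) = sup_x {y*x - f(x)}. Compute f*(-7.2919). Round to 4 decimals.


f*(y) = sup_x {y*x - a*x^2 - b*x} = sup_x {(y-b)*x - a*x^2}
FOC: (y - b) - 2a*x = 0 => x* = (y - b)/(2a)
x* = (-7.2919 - 7)/(2*1) = -7.146
f*(-7.2919) = (y-b)^2/(4a) = (-7.2919 - 7)^2/(4*1)
= 204.2584/4 = 51.0646


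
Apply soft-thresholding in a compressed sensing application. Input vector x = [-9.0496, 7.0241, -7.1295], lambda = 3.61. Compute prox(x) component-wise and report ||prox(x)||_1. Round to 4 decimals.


Soft-thresholding with lambda = 3.61:
prox(-9.0496) = sign(-9.0496)*max(|-9.0496| - 3.61, 0) = -5.4396
prox(7.0241) = sign(7.0241)*max(|7.0241| - 3.61, 0) = 3.4141
prox(-7.1295) = sign(-7.1295)*max(|-7.1295| - 3.61, 0) = -3.5195
prox(x) = [-5.4396, 3.4141, -3.5195]
||prox(x)||_1 = 5.4396 + 3.4141 + 3.5195 = 12.3732


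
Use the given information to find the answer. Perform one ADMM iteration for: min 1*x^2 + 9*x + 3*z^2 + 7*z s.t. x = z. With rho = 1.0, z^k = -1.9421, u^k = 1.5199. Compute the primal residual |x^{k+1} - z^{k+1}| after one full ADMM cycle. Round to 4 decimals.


ADMM iteration with rho = 1.0, z^k = -1.9421, u^k = 1.5199
Step 1: x-update.
Minimize 1*x^2 + 9*x + (1.0/2)*(x + 1.9421 + 1.5199)^2
FOC: (2*1 + 1.0)*x = -9 + 1.0*(-1.9421 - 1.5199)
x^{k+1} = -4.154
Step 2: z-update.
Minimize 3*z^2 + 7*z + (1.0/2)*(-4.154 - z + 1.5199)^2
FOC: (2*3 + 1.0)*z = -7 + 1.0*(-4.154 + 1.5199)
z^{k+1} = -1.3763
Step 3: u-update.
u^{k+1} = 1.5199 - 4.154 + 1.3763 = -1.2578
Step 4: Primal residual = |-4.154 + 1.3763| = 2.7777


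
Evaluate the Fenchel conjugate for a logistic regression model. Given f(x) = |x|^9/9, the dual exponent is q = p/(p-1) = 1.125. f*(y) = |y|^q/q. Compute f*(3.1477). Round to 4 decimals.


The conjugate exponent q satisfies 1/p + 1/q = 1.
p = 9, so q = 9/(9 - 1) = 1.125
|y|^q = 3.1477^1.125 = 3.6328
f*(3.1477) = 3.6328 / 1.125 = 3.2292


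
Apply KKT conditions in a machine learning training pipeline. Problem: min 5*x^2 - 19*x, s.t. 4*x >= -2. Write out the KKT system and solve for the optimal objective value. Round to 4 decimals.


Step 1: Try lambda = 0 (constraint inactive).
Stationarity: 2*5*x - 19 = 0
x* = 19/(2*5) = 1.9
Check constraint: 4*1.9 = 7.6 >= -2 -- satisfied.
Step 2: Compute optimal value.
f(x*) = 5*1.9^2 - 19*1.9 = -18.05


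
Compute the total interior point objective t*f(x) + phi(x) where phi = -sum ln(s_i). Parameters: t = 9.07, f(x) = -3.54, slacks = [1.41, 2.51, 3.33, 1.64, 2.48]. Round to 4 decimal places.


Step 1: Compute log-barrier.
ln values: [0.3436, 0.9203, 1.203, 0.4947, 0.9083]
phi = -(0.3436 + 0.9203 + 1.203 + 0.4947 + 0.9083) = -3.8698
Step 2: Compute augmented objective.
t*f(x) = 9.07*-3.54 = -32.1078
Total = -32.1078 - 3.8698 = -35.9776


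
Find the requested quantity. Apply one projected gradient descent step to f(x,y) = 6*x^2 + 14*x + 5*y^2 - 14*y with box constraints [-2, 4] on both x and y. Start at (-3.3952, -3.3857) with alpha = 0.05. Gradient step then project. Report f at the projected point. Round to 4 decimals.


Step 1: Compute gradient at (-3.3952, -3.3857).
grad_x = 2*6*-3.3952 + 14 = -26.7424
grad_y = 2*5*-3.3857 - 14 = -47.857
Step 2: Gradient step.
x_raw = -3.3952 - 0.05*-26.7424 = -2.0581
y_raw = -3.3857 - 0.05*-47.857 = -0.9929
Step 3: Project onto [-2, 4].
x_proj = clip(-2.0581) = -2.0
y_proj = clip(-0.9929) = -0.9929
Step 4: Evaluate f.
f(-2.0, -0.9929) = 14.8287


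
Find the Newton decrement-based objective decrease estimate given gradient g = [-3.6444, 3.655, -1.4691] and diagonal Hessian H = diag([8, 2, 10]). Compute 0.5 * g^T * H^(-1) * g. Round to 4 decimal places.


Step 1: H is diagonal, so H^(-1) * g = [-0.4556, 1.8275, -0.1469].
Step 2: g^T H^(-1) g = sum_i g_i^2 / H_ii
  = (-3.6444)^2/8 + (3.655)^2/2 + (-1.4691)^2/10
  = 1.6602 + 6.6795 + 0.2158 = 8.5555
Step 3: Objective decrease = 0.5 * g^T H^(-1) g = 4.2778


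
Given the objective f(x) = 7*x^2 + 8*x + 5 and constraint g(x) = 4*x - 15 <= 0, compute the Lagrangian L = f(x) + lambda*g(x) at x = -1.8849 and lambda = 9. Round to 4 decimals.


Step 1: Evaluate f(x).
f(-1.8849) = 7*(-1.8849)^2 + 8*(-1.8849) + 5 = 14.7907
Step 2: Evaluate g(x).
g(-1.8849) = 4*-1.8849 - 15 = -22.5396
Step 3: Compute Lagrangian.
L = 14.7907 + 9*-22.5396 = -188.0657


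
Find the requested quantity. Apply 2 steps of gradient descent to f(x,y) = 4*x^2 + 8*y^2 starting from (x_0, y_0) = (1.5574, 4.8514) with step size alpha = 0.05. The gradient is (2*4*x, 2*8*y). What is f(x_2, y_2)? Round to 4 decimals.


Gradient descent on f(x,y) = 4*x^2 + 8*y^2.
Starting point: (1.5574, 4.8514), alpha = 0.05
Step 1: grad_x = 2*4*1.5574 = 12.4592, grad_y = 2*8*4.8514 = 77.6224
  x_1 = 1.5574 - 0.05*12.4592 = 0.9344
  y_1 = 4.8514 - 0.05*77.6224 = 0.9703
Step 2: grad_x = 2*4*0.9344 = 7.4755, grad_y = 2*8*0.9703 = 15.5245
  x_2 = 0.9344 - 0.05*7.4755 = 0.5607
  y_2 = 0.9703 - 0.05*15.5245 = 0.1941
f(0.5607, 0.1941) = 4*0.5607^2 + 8*0.1941^2 = 1.5586


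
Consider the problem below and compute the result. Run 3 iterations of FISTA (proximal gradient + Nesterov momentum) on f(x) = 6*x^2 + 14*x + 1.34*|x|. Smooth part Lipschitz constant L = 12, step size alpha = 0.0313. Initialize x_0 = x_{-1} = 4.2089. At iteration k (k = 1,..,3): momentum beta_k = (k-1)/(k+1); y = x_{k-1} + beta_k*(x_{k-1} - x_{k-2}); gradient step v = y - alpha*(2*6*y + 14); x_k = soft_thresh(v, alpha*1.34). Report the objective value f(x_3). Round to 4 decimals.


FISTA on f(x) = 6*x^2 + 14*x + 1.34*|x|
L = 12, alpha = 0.0313
Iteration 1: beta = 0.0, y = 4.2089 + 0.0*(4.2089 - 4.2089) = 4.2089
  grad(y) = 64.5068, v = y - alpha*grad = 2.1898
  prox(v) = soft_thresh(2.1898, 0.0419) = 2.1479
Iteration 2: beta = 0.3333, y = 2.1479 + 0.3333*(2.1479 - 4.2089) = 1.4609
  grad(y) = 31.5307, v = y - alpha*grad = 0.474
  prox(v) = soft_thresh(0.474, 0.0419) = 0.432
Iteration 3: beta = 0.5, y = 0.432 + 0.5*(0.432 - 2.1479) = -0.4259
  grad(y) = 8.8893, v = y - alpha*grad = -0.7041
  prox(v) = soft_thresh(-0.7041, 0.0419) = -0.6622
f(x_3) = 6*(-0.6622)^2 + 14*(-0.6622) + 1.34*|-0.6622| = -5.7523


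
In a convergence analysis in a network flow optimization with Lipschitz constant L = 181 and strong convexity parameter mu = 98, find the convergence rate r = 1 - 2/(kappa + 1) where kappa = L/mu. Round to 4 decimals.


Step 1: Compute the condition number.
kappa = L/mu = 181/98 = 1.8469
Step 2: Compute the convergence rate.
r = 1 - 2/(kappa + 1) = 1 - 2*mu/(L + mu) = (L - mu)/(L + mu) = 83/279 = 0.2975


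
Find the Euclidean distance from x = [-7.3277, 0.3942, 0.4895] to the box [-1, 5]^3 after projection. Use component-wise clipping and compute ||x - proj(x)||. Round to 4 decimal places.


Project each component onto [-1, 5].
clip(-7.3277) = -1.0, clip(0.3942) = 0.3942, clip(0.4895) = 0.4895
Projection = [-1.0, 0.3942, 0.4895]
Squared diffs: [40.0398, 0.0, 0.0]
Distance = sqrt(40.0398) = 6.3277


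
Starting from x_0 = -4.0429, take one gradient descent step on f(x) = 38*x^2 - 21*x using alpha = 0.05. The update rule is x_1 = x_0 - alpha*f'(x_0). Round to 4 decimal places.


We compute the gradient at x_0 and apply the update.
f'(x) = 76*x - 21
f'(-4.0429) = 76*-4.0429 - 21 = -328.2604
x_1 = -4.0429 - 0.05*-328.2604 = 12.3701


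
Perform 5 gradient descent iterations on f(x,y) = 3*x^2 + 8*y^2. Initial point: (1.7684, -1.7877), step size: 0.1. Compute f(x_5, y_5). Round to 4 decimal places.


Gradient descent on f(x,y) = 3*x^2 + 8*y^2.
Starting point: (1.7684, -1.7877), alpha = 0.1
Step 1: grad_x = 2*3*1.7684 = 10.6104, grad_y = 2*8*-1.7877 = -28.6032
  x_1 = 1.7684 - 0.1*10.6104 = 0.7074
  y_1 = -1.7877 - 0.1*-28.6032 = 1.0726
Step 2: grad_x = 2*3*0.7074 = 4.2442, grad_y = 2*8*1.0726 = 17.1619
  x_2 = 0.7074 - 0.1*4.2442 = 0.2829
  y_2 = 1.0726 - 0.1*17.1619 = -0.6436
Step 3: grad_x = 2*3*0.2829 = 1.6977, grad_y = 2*8*-0.6436 = -10.2972
  x_3 = 0.2829 - 0.1*1.6977 = 0.1132
  y_3 = -0.6436 - 0.1*-10.2972 = 0.3861
Step 4: grad_x = 2*3*0.1132 = 0.6791, grad_y = 2*8*0.3861 = 6.1783
  x_4 = 0.1132 - 0.1*0.6791 = 0.0453
  y_4 = 0.3861 - 0.1*6.1783 = -0.2317
Step 5: grad_x = 2*3*0.0453 = 0.2716, grad_y = 2*8*-0.2317 = -3.707
  x_5 = 0.0453 - 0.1*0.2716 = 0.0181
  y_5 = -0.2317 - 0.1*-3.707 = 0.139
f(0.0181, 0.139) = 3*0.0181^2 + 8*0.139^2 = 0.1556


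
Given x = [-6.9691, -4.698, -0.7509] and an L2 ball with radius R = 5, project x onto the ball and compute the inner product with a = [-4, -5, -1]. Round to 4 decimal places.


Step 1: Compute ||x|| (intermediates to 6 decimals).
||x|| = sqrt((-6.9691)^2 + (-4.698)^2 + (-0.7509)^2) = 8.438211
Step 2: Project.
Since ||x|| > R, scale = R/||x|| = 5/8.438211 = 0.592543, proj(x) = scale * x
proj(x) = [-4.129491, -2.783767, -0.444941]
Step 3: Dot product.
a^T * proj(x) = -4*(-4.129491) - 5*(-2.783767) - 1*(-0.444941) = 30.8817


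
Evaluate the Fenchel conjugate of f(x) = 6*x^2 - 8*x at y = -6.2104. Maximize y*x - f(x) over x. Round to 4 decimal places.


f*(y) = sup_x {y*x - a*x^2 - b*x} = sup_x {(y-b)*x - a*x^2}
FOC: (y - b) - 2a*x = 0 => x* = (y - b)/(2a)
x* = (-6.2104 + 8)/(2*6) = 0.1491
f*(-6.2104) = (y-b)^2/(4a) = (-6.2104 + 8)^2/(4*6)
= 3.2027/24 = 0.1334


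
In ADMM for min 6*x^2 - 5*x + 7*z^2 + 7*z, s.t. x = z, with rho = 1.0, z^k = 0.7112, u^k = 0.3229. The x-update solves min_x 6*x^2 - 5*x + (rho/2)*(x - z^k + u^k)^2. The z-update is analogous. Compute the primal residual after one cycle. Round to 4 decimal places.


ADMM iteration with rho = 1.0, z^k = 0.7112, u^k = 0.3229
Step 1: x-update.
Minimize 6*x^2 - 5*x + (1.0/2)*(x - 0.7112 + 0.3229)^2
FOC: (2*6 + 1.0)*x = 5 + 1.0*(0.7112 - 0.3229)
x^{k+1} = 0.4145
Step 2: z-update.
Minimize 7*z^2 + 7*z + (1.0/2)*(0.4145 - z + 0.3229)^2
FOC: (2*7 + 1.0)*z = -7 + 1.0*(0.4145 + 0.3229)
z^{k+1} = -0.4175
Step 3: u-update.
u^{k+1} = 0.3229 + 0.4145 + 0.4175 = 1.1549
Step 4: Primal residual = |0.4145 + 0.4175| = 0.832


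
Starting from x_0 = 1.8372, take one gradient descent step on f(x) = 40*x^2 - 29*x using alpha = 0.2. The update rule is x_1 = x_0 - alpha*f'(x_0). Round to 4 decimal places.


We compute the gradient at x_0 and apply the update.
f'(x) = 80*x - 29
f'(1.8372) = 80*1.8372 - 29 = 117.976
x_1 = 1.8372 - 0.2*117.976 = -21.758


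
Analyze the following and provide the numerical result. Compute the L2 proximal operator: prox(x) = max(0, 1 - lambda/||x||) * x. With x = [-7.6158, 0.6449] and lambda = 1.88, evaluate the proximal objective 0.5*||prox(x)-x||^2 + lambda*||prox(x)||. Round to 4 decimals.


Step 1: Compute ||x||.
||x|| = 7.6431
Step 2: Compute scaling factor.
scale = max(0, 1 - 1.88/7.6431) = 0.754
Step 3: prox(x) = [-5.7425, 0.4863]
||prox(x)|| = 5.7631
Step 4: Proximal objective.
0.5*||prox-x||^2 = 1.7672
lambda*||prox|| = 10.8346
Total = 12.6017


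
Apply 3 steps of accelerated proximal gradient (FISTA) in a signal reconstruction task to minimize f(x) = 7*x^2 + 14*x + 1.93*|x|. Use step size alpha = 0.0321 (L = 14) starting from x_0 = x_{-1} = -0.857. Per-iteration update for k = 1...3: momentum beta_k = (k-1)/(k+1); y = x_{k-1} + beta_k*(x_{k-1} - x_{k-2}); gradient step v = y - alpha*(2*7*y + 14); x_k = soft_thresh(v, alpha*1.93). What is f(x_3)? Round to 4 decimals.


FISTA on f(x) = 7*x^2 + 14*x + 1.93*|x|
L = 14, alpha = 0.0321
Iteration 1: beta = 0.0, y = -0.857 + 0.0*(-0.857 + 0.857) = -0.857
  grad(y) = 2.002, v = y - alpha*grad = -0.9213
  prox(v) = soft_thresh(-0.9213, 0.062) = -0.8593
Iteration 2: beta = 0.3333, y = -0.8593 + 0.3333*(-0.8593 + 0.857) = -0.8601
  grad(y) = 1.9589, v = y - alpha*grad = -0.923
  prox(v) = soft_thresh(-0.923, 0.062) = -0.861
Iteration 3: beta = 0.5, y = -0.861 + 0.5*(-0.861 + 0.8593) = -0.8619
  grad(y) = 1.934, v = y - alpha*grad = -0.9239
  prox(v) = soft_thresh(-0.9239, 0.062) = -0.862
f(x_3) = 7*(-0.862)^2 + 14*(-0.862) + 1.93*|-0.862| = -5.203


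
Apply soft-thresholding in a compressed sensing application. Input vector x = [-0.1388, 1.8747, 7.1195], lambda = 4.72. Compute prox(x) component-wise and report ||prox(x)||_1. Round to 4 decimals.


Soft-thresholding with lambda = 4.72:
prox(-0.1388) = sign(-0.1388)*max(|-0.1388| - 4.72, 0) = 0.0
prox(1.8747) = sign(1.8747)*max(|1.8747| - 4.72, 0) = 0.0
prox(7.1195) = sign(7.1195)*max(|7.1195| - 4.72, 0) = 2.3995
prox(x) = [0.0, 0.0, 2.3995]
||prox(x)||_1 = 0.0 + 0.0 + 2.3995 = 2.3995


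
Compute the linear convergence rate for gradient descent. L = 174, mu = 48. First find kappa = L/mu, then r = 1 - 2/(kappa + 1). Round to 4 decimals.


Step 1: Compute the condition number.
kappa = L/mu = 174/48 = 3.625
Step 2: Compute the convergence rate.
r = 1 - 2/(kappa + 1) = 1 - 2*mu/(L + mu) = (L - mu)/(L + mu) = 126/222 = 0.5676


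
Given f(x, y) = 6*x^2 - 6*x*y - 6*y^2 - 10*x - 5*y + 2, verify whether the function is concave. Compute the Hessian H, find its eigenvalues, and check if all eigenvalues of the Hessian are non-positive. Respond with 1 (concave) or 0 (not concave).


The Hessian of f(x,y) = 6*x^2 - 6*x*y - 6*y^2 - 10*x - 5*y + 2 is:
H = [[12, -6], [-6, -12]]
Trace = 12 - 12 = 0
Determinant = 12*-12 - (-6)^2 = -180
Discriminant = (0)^2 - 4*-180 = 720.0
Eigenvalues: lambda_1 = -13.4164, lambda_2 = 13.4164
The function is not concave.

0


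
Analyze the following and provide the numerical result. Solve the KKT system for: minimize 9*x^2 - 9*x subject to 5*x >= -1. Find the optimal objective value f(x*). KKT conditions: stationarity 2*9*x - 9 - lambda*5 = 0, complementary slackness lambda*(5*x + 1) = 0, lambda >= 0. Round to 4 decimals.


Step 1: Try lambda = 0 (constraint inactive).
Stationarity: 2*9*x - 9 = 0
x* = 9/(2*9) = 0.5
Check constraint: 5*0.5 = 2.5 >= -1 -- satisfied.
Step 2: Compute optimal value.
f(x*) = 9*0.5^2 - 9*0.5 = -2.25


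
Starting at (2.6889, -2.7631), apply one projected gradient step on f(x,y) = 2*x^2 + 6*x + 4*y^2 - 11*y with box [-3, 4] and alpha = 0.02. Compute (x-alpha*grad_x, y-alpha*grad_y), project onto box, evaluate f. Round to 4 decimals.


Step 1: Compute gradient at (2.6889, -2.7631).
grad_x = 2*2*2.6889 + 6 = 16.7556
grad_y = 2*4*-2.7631 - 11 = -33.1048
Step 2: Gradient step.
x_raw = 2.6889 - 0.02*16.7556 = 2.3538
y_raw = -2.7631 - 0.02*-33.1048 = -2.101
Step 3: Project onto [-3, 4].
x_proj = clip(2.3538) = 2.3538
y_proj = clip(-2.101) = -2.101
Step 4: Evaluate f.
f(2.3538, -2.101) = 65.9713
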